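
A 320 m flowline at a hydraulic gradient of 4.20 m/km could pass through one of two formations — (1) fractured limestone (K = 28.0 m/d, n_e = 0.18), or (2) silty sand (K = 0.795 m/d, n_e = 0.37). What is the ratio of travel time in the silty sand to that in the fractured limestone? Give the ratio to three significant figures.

72.4

Unit 1 (fractured limestone): v = 28.0×0.0042/0.18 = 0.6533 m/d, t = 320/0.6533 = 489.8 d
Unit 2 (silty sand): v = 0.795×0.0042/0.37 = 0.009024 m/d, t = 320/0.009024 = 35460 d
t(silty sand) / t(fractured limestone) = 35460/489.8 = 72.4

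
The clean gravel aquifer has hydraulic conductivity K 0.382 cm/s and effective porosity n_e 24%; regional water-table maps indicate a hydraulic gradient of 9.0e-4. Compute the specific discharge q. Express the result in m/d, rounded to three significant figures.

0.297 m/d

K = 0.382 cm/s × 864 = 330.0 m/d
Specific discharge q = 330.0 × 9.0e-4 = 0.2970 m/d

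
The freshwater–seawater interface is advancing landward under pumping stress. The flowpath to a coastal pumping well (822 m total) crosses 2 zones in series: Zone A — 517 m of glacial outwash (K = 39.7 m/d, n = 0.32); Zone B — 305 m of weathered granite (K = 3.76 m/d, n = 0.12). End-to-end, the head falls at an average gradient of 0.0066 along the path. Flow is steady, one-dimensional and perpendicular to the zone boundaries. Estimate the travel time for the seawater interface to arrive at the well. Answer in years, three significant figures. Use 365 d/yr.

9.61 years

Continuity: the same q passes through each zone, so ΔH = q·Σ(L_j/K_j) — the zones act as resistances in series.
Σ(L/K) = 517/39.7 + 305/3.76 = 13.02 + 81.12 = 94.14 d
K_eq = L_total / Σ(L/K) = 822 / 94.14 = 8.732 m/d
q = K_eq · i = 8.732 × 0.0066 = 0.05763 m/d (same in every zone)
Zone A: v = q/n = 0.05763/0.32 = 0.1801 m/d → t_A = 517/0.1801 = 2871 d
Zone B: v = q/n = 0.05763/0.12 = 0.4802 m/d → t_B = 305/0.4802 = 635.1 d
Total t = 2871 + 635.1 = 3506 d
   = 3506 / 365 = 9.61 yr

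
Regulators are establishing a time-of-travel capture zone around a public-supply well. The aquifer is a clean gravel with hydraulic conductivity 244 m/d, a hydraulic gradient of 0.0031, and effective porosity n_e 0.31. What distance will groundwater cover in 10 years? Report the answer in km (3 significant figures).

8.91 km

q = Ki = 244 × 0.0031 = 0.7564 m/d
Seepage velocity v = q / n = 0.7564 / 0.31 = 2.440 m/d
T = 10 yr × 365 = 3650 d
L = v × T = 2.440 × 3650 = 8906 m
   = 8.91 km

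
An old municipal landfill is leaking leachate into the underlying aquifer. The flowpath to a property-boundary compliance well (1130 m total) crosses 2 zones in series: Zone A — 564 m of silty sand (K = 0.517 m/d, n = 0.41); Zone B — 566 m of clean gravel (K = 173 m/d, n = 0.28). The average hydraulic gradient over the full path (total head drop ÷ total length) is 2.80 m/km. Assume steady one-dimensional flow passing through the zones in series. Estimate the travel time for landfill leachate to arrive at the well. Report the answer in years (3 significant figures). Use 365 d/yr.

369 years

Continuity: the same q passes through each zone, so ΔH = q·Σ(L_j/K_j) — the zones act as resistances in series.
Σ(L/K) = 564/0.517 + 566/173 = 1091 + 3.272 = 1094 d
K_eq = L_total / Σ(L/K) = 1130 / 1094 = 1.033 m/d
q = K_eq · i = 1.033 × 0.0028 = 0.002892 m/d (same in every zone)
Zone A: v = q/n = 0.002892/0.41 = 0.007053 m/d → t_A = 564/0.007053 = 79970 d
Zone B: v = q/n = 0.002892/0.28 = 0.01033 m/d → t_B = 566/0.01033 = 54810 d
Total t = 79970 + 54810 = 134800 d
   = 134800 / 365 = 369 yr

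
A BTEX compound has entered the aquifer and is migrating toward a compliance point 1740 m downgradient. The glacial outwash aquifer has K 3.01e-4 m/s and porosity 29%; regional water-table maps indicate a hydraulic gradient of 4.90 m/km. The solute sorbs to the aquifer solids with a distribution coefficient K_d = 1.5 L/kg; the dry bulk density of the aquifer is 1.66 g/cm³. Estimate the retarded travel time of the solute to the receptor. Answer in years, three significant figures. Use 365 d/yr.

K = 3.01e-4 m/s × 86400 s/d = 26.01 m/d
q = Ki = 26.01 × 0.0049 = 0.1274 m/d
Seepage velocity v = q / n = 0.1274 / 0.29 = 0.4394 m/d
Retardation R = 1 + ρ_b·K_d/n = 1 + 1.66×1.5/0.29 = 9.586
Contaminant velocity v_c = v/R = 0.4394/9.586 = 0.04584 m/d
t = L/v_c = 1740/0.04584 = 37960 d
   = 37960/365 = 104 yr

104 years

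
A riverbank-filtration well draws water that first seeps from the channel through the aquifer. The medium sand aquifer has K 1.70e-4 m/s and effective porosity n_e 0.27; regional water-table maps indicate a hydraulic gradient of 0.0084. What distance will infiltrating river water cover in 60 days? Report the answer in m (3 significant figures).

27.4 m

K = 1.70e-4 m/s × 86400 s/d = 14.69 m/d
Darcy flux q = K·i = 14.69 × 0.0084 = 0.1234 m/d
v_s = q/n_e = 0.1234/0.27 = 0.4570 m/d
L = v × T = 0.4570 × 60 = 27.42 m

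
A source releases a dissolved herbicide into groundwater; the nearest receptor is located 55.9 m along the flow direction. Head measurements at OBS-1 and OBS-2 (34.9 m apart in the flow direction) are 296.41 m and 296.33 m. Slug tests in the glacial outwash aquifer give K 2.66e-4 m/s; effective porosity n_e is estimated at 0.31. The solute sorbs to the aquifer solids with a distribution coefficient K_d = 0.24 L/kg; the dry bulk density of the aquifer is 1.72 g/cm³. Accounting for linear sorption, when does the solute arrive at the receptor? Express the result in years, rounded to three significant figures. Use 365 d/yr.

Hydraulic gradient i = (296.41 − 296.33) / 34.9 = 0.08 / 34.9 = 0.002292
K = 2.66e-4 m/s × 86400 s/d = 22.98 m/d
Darcy flux q = K·i = 22.98 × 0.002292 = 0.05268 m/d
Average linear velocity = 0.05268 / 0.31 = 0.1699 m/d
Retardation R = 1 + ρ_b·K_d/n = 1 + 1.72×0.24/0.31 = 2.332
Contaminant velocity v_c = v/R = 0.1699/2.332 = 0.07289 m/d
t = L/v_c = 55.9/0.07289 = 767.0 d
   = 767.0/365 = 2.10 yr

2.10 years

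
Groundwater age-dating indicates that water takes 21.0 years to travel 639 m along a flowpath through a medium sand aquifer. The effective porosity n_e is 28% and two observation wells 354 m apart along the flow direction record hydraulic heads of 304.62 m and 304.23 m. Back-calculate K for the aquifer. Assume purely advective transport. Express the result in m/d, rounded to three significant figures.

Hydraulic gradient i = (304.62 − 304.23) / 354 = 0.39 / 354 = 0.001102
t = 21.0 years = 7665 d
v = L / t = 639 / 7665 = 0.08337 m/d
K = v · n / i = 0.08337 × 0.28 / 0.001102 = 21.2 m/d

21.2 m/d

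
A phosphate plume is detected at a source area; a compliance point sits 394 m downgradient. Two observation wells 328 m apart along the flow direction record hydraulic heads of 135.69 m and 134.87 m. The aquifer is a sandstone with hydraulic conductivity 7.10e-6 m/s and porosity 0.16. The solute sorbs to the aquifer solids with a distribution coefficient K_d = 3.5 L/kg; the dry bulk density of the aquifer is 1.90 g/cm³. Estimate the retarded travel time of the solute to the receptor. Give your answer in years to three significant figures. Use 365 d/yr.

4790 years

Hydraulic gradient i = (135.69 − 134.87) / 328 = 0.82 / 328 = 0.002500
K = 7.10e-6 m/s × 86400 s/d = 0.6134 m/d
Darcy flux q = K·i = 0.6134 × 0.002500 = 0.001534 m/d
v = Ki/n = 0.6134·0.002500/0.16 = 0.009585 m/d
Retardation R = 1 + ρ_b·K_d/n = 1 + 1.90×3.5/0.16 = 42.56
Contaminant velocity v_c = v/R = 0.009585/42.56 = 2.252e-4 m/d
t = L/v_c = 394/2.252e-4 = 1.750e6 d
   = 1.750e6/365 = 4790 yr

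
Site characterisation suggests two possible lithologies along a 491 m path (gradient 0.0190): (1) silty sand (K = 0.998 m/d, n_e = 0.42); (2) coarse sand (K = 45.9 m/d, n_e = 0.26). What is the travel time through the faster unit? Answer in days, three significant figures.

Unit 1 (silty sand): v = 0.998×0.019/0.42 = 0.04515 m/d, t = 491/0.04515 = 10880 d
Unit 2 (coarse sand): v = 45.9×0.019/0.26 = 3.354 m/d, t = 491/3.354 = 146.4 d
Faster unit: t = 146 d

146 days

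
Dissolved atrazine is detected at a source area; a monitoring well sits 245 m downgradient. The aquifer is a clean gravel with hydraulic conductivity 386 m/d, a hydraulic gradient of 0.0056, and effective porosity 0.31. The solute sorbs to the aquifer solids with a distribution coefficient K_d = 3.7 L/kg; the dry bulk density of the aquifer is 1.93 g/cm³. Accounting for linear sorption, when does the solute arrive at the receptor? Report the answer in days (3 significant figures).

Specific discharge q = 386 × 0.0056 = 2.162 m/d
v_s = q/n_e = 2.162/0.31 = 6.973 m/d
Retardation R = 1 + ρ_b·K_d/n = 1 + 1.93×3.7/0.31 = 24.04
Contaminant velocity v_c = v/R = 6.973/24.04 = 0.2901 m/d
t = L/v_c = 245/0.2901 = 844.5 d

845 days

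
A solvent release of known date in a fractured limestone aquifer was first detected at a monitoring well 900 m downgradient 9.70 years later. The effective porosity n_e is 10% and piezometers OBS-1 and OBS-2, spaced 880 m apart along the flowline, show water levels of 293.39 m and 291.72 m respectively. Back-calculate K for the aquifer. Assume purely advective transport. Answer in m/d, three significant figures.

Hydraulic gradient i = (293.39 − 291.72) / 880 = 1.67 / 880 = 0.001898
t = 9.70 years = 3540 d
v = L / t = 900 / 3540 = 0.2542 m/d
K = v · n / i = 0.2542 × 0.10 / 0.001898 = 13.4 m/d

13.4 m/d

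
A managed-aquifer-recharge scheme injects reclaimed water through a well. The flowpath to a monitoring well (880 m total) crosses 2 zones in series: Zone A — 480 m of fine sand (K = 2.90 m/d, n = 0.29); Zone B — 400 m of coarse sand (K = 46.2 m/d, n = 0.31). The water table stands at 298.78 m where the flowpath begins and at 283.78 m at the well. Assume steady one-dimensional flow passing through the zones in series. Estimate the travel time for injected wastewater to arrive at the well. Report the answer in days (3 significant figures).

3060 days

Total head drop ΔH = 298.78 − 283.78 = 15.00 m
Continuity: the same q passes through each zone, so ΔH = q·Σ(L_j/K_j) — the zones act as resistances in series.
Σ(L/K) = 480/2.90 + 400/46.2 = 165.5 + 8.658 = 174.2 d
q = ΔH / Σ(L/K) = 15.00 / 174.2 = 0.08612 m/d (same in every zone)
Zone A: v = q/n = 0.08612/0.29 = 0.2970 m/d → t_A = 480/0.2970 = 1616 d
Zone B: v = q/n = 0.08612/0.31 = 0.2778 m/d → t_B = 400/0.2778 = 1440 d
Total t = 1616 + 1440 = 3056 d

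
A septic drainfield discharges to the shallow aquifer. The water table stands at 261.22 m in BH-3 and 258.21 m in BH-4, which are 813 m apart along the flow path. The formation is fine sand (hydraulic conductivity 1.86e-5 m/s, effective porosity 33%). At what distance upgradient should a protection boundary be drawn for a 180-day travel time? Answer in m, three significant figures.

3.25 m

Hydraulic gradient i = (261.22 − 258.21) / 813 = 3.01 / 813 = 0.003702
K = 1.86e-5 m/s × 86400 s/d = 1.607 m/d
Specific discharge q = 1.607 × 0.003702 = 0.005950 m/d
v = Ki/n = 1.607·0.003702/0.33 = 0.01803 m/d
L = v × T = 0.01803 × 180 = 3.245 m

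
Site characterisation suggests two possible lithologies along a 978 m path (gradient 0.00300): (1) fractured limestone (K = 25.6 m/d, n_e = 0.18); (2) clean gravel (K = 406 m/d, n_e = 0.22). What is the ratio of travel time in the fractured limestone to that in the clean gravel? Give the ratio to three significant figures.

Unit 1 (fractured limestone): v = 25.6×0.0030/0.18 = 0.4267 m/d, t = 978/0.4267 = 2292 d
Unit 2 (clean gravel): v = 406×0.0030/0.22 = 5.536 m/d, t = 978/5.536 = 176.7 d
t(fractured limestone) / t(clean gravel) = 2292/176.7 = 13.0

13.0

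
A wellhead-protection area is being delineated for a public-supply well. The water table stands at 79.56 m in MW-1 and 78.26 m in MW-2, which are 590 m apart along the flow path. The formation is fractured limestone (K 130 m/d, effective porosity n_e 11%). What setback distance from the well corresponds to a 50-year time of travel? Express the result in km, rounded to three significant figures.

47.5 km

Hydraulic gradient i = (79.56 − 78.26) / 590 = 1.30 / 590 = 0.002203
Darcy flux q = K·i = 130 × 0.002203 = 0.2864 m/d
v = Ki/n = 130·0.002203/0.11 = 2.604 m/d
T = 50 yr × 365 = 18250 d
L = v × T = 2.604 × 18250 = 47520 m
   = 47.5 km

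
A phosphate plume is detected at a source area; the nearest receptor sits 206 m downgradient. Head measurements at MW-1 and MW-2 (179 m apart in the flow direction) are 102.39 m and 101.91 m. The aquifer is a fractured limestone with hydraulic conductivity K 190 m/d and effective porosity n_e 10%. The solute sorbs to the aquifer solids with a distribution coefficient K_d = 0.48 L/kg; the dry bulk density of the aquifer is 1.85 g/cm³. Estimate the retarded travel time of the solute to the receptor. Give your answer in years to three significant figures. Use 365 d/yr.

1.09 years

Hydraulic gradient i = (102.39 − 101.91) / 179 = 0.48 / 179 = 0.002682
Specific discharge q = 190 × 0.002682 = 0.5095 m/d
v_s = q/n_e = 0.5095/0.10 = 5.095 m/d
Retardation R = 1 + ρ_b·K_d/n = 1 + 1.85×0.48/0.10 = 9.880
Contaminant velocity v_c = v/R = 5.095/9.880 = 0.5157 m/d
t = L/v_c = 206/0.5157 = 399.5 d
   = 399.5/365 = 1.09 yr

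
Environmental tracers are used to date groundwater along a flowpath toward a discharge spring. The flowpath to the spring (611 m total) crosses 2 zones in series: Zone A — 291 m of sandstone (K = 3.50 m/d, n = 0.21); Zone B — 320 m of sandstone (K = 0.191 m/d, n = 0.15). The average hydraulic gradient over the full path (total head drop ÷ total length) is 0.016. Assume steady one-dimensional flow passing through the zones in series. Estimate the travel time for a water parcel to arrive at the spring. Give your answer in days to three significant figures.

19600 days

For zones in series the flux q is common to all zones; the equivalent conductivity is the harmonic (thickness-weighted) mean, K_eq = L_total / Σ(L_j/K_j).
Σ(L/K) = 291/3.50 + 320/0.191 = 83.14 + 1675 = 1759 d
K_eq = L_total / Σ(L/K) = 611 / 1759 = 0.3474 m/d
q = K_eq · i = 0.3474 × 0.016 = 0.005559 m/d (same in every zone)
Zone A: v = q/n = 0.005559/0.21 = 0.02647 m/d → t_A = 291/0.02647 = 10990 d
Zone B: v = q/n = 0.005559/0.15 = 0.03706 m/d → t_B = 320/0.03706 = 8634 d
Total t = 10990 + 8634 = 19630 d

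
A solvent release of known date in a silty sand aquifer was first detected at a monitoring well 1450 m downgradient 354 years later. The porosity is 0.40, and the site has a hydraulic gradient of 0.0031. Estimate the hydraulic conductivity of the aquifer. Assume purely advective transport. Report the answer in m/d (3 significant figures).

t = 354 years = 129200 d
v = L / t = 1450 / 129200 = 0.01122 m/d
K = v · n / i = 0.01122 × 0.40 / 0.0031 = 1.45 m/d

1.45 m/d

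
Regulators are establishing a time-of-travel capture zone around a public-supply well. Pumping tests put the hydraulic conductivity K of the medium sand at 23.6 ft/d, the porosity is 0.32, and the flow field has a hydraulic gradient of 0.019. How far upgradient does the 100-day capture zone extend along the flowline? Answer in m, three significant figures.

K = 23.6 ft/d × 0.3048 = 7.193 m/d
Specific discharge q = 7.193 × 0.019 = 0.1367 m/d
v_s = q/n_e = 0.1367/0.32 = 0.4271 m/d
L = v × T = 0.4271 × 100 = 42.71 m

42.7 m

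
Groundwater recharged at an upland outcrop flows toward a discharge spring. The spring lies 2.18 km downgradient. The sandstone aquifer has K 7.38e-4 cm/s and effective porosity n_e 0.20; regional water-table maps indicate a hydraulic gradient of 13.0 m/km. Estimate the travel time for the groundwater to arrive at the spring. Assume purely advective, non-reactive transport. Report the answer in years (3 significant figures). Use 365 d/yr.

144 years

K = 7.38e-4 cm/s × 864 = 0.6376 m/d
Darcy flux q = K·i = 0.6376 × 0.013 = 0.008289 m/d
v = Ki/n = 0.6376·0.013/0.20 = 0.04145 m/d
L = 2.18 km = 2180 m
t = L / v = 2180 / 0.04145 = 52600 d
   = 52600 / 365 = 144 yr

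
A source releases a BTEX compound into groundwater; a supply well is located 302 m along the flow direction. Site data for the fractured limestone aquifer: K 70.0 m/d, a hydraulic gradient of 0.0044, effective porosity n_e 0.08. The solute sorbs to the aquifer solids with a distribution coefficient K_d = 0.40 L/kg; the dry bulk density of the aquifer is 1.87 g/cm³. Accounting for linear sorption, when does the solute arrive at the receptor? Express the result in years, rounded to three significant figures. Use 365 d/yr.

2.22 years

Specific discharge q = 70.0 × 0.0044 = 0.3080 m/d
Seepage velocity v = q / n = 0.3080 / 0.08 = 3.850 m/d
Retardation R = 1 + ρ_b·K_d/n = 1 + 1.87×0.40/0.08 = 10.35
Contaminant velocity v_c = v/R = 3.850/10.35 = 0.3720 m/d
t = L/v_c = 302/0.3720 = 811.9 d
   = 811.9/365 = 2.22 yr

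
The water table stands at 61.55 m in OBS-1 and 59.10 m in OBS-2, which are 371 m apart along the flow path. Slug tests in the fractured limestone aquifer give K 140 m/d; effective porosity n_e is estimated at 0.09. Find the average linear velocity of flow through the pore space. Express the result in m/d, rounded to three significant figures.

Hydraulic gradient i = (61.55 − 59.10) / 371 = 2.45 / 371 = 0.006604
q = Ki = 140 × 0.006604 = 0.9245 m/d
v_s = q/n_e = 0.9245/0.09 = 10.27 m/d

10.3 m/d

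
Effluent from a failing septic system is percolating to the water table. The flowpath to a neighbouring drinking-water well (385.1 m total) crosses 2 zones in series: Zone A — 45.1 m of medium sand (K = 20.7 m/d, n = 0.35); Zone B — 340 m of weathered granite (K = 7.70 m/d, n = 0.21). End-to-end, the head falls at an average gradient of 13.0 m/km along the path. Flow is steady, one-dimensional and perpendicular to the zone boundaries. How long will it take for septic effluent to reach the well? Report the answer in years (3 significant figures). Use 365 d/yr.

2.21 years

Continuity: the same q passes through each zone, so ΔH = q·Σ(L_j/K_j) — the zones act as resistances in series.
Σ(L/K) = 45.1/20.7 + 340/7.70 = 2.179 + 44.16 = 46.33 d
K_eq = L_total / Σ(L/K) = 385.1 / 46.33 = 8.311 m/d
q = K_eq · i = 8.311 × 0.013 = 0.1080 m/d (same in every zone)
Zone A: v = q/n = 0.1080/0.35 = 0.3087 m/d → t_A = 45.1/0.3087 = 146.1 d
Zone B: v = q/n = 0.1080/0.21 = 0.5145 m/d → t_B = 340/0.5145 = 660.8 d
Total t = 146.1 + 660.8 = 806.9 d
   = 806.9 / 365 = 2.21 yr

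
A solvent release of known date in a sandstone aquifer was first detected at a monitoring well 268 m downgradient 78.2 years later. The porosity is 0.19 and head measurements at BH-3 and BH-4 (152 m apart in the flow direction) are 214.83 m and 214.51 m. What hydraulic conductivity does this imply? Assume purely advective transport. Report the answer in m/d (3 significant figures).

Hydraulic gradient i = (214.83 − 214.51) / 152 = 0.32 / 152 = 0.002105
t = 78.2 years = 28540 d
v = L / t = 268 / 28540 = 0.009389 m/d
K = v · n / i = 0.009389 × 0.19 / 0.002105 = 0.847 m/d

0.847 m/d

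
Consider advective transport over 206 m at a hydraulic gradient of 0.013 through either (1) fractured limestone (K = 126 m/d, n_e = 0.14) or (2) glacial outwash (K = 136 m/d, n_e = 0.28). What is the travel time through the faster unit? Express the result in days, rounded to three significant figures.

Unit 1 (fractured limestone): v = 126×0.013/0.14 = 11.70 m/d, t = 206/11.70 = 17.61 d
Unit 2 (glacial outwash): v = 136×0.013/0.28 = 6.314 m/d, t = 206/6.314 = 32.62 d
Faster unit: t = 17.6 d

17.6 days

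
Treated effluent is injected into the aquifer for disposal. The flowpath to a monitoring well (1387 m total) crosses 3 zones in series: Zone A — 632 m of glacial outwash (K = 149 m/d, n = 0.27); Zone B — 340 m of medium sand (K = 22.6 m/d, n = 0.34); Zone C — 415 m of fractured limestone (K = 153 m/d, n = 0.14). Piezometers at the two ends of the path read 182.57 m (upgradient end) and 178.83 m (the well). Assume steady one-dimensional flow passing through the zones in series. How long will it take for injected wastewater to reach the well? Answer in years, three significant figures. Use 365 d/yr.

5.55 years

Total head drop ΔH = 182.57 − 178.83 = 3.74 m
Steady 1-D flow in series ⇒ the Darcy flux q is identical in every zone and the zone head losses add (resistances L/K in series).
Σ(L/K) = 632/149 + 340/22.6 + 415/153 = 4.242 + 15.04 + 2.712 = 22.00 d
q = ΔH / Σ(L/K) = 3.74 / 22.00 = 0.1700 m/d (same in every zone)
Zone A: v = q/n = 0.1700/0.27 = 0.6297 m/d → t_A = 632/0.6297 = 1004 d
Zone B: v = q/n = 0.1700/0.34 = 0.5000 m/d → t_B = 340/0.5000 = 679.9 d
Zone C: v = q/n = 0.1700/0.14 = 1.214 m/d → t_C = 415/1.214 = 341.7 d
Total t = 1004 + 679.9 + 341.7 = 2025 d
   = 2025 / 365 = 5.55 yr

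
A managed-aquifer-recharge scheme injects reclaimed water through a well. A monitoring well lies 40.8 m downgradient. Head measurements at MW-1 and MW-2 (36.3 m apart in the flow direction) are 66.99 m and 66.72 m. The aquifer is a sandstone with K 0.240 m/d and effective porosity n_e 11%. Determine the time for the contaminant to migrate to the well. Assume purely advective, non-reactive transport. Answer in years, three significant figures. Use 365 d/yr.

Hydraulic gradient i = (66.99 − 66.72) / 36.3 = 0.27 / 36.3 = 0.007438
q = Ki = 0.240 × 0.007438 = 0.001785 m/d
Average linear velocity = 0.001785 / 0.11 = 0.01623 m/d
t = L / v = 40.8 / 0.01623 = 2514 d
   = 2514 / 365 = 6.89 yr

6.89 years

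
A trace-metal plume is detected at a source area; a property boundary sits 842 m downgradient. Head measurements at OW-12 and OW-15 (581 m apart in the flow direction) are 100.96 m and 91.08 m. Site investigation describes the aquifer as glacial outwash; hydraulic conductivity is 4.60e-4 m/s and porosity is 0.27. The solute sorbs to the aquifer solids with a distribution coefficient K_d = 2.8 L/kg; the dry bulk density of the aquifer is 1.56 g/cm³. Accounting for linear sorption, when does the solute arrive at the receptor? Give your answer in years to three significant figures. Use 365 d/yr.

15.8 years

Hydraulic gradient i = (100.96 − 91.08) / 581 = 9.88 / 581 = 0.01701
K = 4.60e-4 m/s × 86400 s/d = 39.74 m/d
Darcy flux q = K·i = 39.74 × 0.01701 = 0.6759 m/d
v_s = q/n_e = 0.6759/0.27 = 2.503 m/d
Retardation R = 1 + ρ_b·K_d/n = 1 + 1.56×2.8/0.27 = 17.18
Contaminant velocity v_c = v/R = 2.503/17.18 = 0.1457 m/d
t = L/v_c = 842/0.1457 = 5778 d
   = 5778/365 = 15.8 yr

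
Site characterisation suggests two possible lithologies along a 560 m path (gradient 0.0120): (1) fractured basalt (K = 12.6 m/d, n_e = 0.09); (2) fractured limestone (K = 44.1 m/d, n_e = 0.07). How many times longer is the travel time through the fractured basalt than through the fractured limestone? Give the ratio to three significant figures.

Unit 1 (fractured basalt): v = 12.6×0.012/0.09 = 1.680 m/d, t = 560/1.680 = 333.3 d
Unit 2 (fractured limestone): v = 44.1×0.012/0.07 = 7.560 m/d, t = 560/7.560 = 74.07 d
t(fractured basalt) / t(fractured limestone) = 333.3/74.07 = 4.50

4.50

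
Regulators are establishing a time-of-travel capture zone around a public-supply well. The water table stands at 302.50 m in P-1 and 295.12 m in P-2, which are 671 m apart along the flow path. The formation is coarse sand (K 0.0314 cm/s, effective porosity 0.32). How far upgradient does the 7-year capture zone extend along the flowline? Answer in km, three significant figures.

Hydraulic gradient i = (302.50 − 295.12) / 671 = 7.38 / 671 = 0.01100
K = 0.0314 cm/s × 864 = 27.13 m/d
Darcy flux q = K·i = 27.13 × 0.01100 = 0.2984 m/d
Seepage velocity v = q / n = 0.2984 / 0.32 = 0.9325 m/d
T = 7 yr × 365 = 2555 d
L = v × T = 0.9325 × 2555 = 2382 m
   = 2.38 km

2.38 km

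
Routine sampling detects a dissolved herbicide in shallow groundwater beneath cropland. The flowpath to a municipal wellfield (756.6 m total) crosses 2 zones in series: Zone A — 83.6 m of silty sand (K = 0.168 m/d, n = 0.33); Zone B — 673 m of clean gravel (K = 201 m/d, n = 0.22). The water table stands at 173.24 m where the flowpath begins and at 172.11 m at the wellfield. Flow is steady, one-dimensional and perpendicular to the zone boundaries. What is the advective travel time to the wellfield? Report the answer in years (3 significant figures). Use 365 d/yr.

213 years

Total head drop ΔH = 173.24 − 172.11 = 1.13 m
Steady 1-D flow in series ⇒ the Darcy flux q is identical in every zone and the zone head losses add (resistances L/K in series).
Σ(L/K) = 83.6/0.168 + 673/201 = 497.6 + 3.348 = 501.0 d
q = ΔH / Σ(L/K) = 1.13 / 501.0 = 0.002256 m/d (same in every zone)
Zone A: v = q/n = 0.002256/0.33 = 0.006835 m/d → t_A = 83.6/0.006835 = 12230 d
Zone B: v = q/n = 0.002256/0.22 = 0.01025 m/d → t_B = 673/0.01025 = 65640 d
Total t = 12230 + 65640 = 77870 d
   = 77870 / 365 = 213 yr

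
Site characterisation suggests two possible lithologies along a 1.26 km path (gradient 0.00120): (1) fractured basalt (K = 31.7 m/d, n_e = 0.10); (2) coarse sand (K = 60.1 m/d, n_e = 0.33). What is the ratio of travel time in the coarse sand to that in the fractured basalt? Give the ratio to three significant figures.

Unit 1 (fractured basalt): v = 31.7×0.0012/0.10 = 0.3804 m/d, t = 1260/0.3804 = 3312 d
Unit 2 (coarse sand): v = 60.1×0.0012/0.33 = 0.2185 m/d, t = 1260/0.2185 = 5765 d
t(coarse sand) / t(fractured basalt) = 5765/3312 = 1.74

1.74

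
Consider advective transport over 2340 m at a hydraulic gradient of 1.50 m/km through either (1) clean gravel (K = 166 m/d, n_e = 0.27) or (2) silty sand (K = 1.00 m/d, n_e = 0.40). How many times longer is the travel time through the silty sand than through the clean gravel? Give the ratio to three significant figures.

Unit 1 (clean gravel): v = 166×0.0015/0.27 = 0.9222 m/d, t = 2340/0.9222 = 2537 d
Unit 2 (silty sand): v = 1.00×0.0015/0.40 = 0.003750 m/d, t = 2340/0.003750 = 624000 d
t(silty sand) / t(clean gravel) = 624000/2537 = 246

246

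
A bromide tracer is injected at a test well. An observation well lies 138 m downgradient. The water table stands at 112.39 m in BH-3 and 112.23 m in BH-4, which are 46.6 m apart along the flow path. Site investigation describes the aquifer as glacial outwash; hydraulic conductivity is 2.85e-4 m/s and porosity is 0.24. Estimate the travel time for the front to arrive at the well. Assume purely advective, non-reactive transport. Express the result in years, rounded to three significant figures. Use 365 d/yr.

Hydraulic gradient i = (112.39 − 112.23) / 46.6 = 0.16 / 46.6 = 0.003433
K = 2.85e-4 m/s × 86400 s/d = 24.62 m/d
q = Ki = 24.62 × 0.003433 = 0.08455 m/d
v = Ki/n = 24.62·0.003433/0.24 = 0.3523 m/d
t = L / v = 138 / 0.3523 = 391.7 d
   = 391.7 / 365 = 1.07 yr

1.07 years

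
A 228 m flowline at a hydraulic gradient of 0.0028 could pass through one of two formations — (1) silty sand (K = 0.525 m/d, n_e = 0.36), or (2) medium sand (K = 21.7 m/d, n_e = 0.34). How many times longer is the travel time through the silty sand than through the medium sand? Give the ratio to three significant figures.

43.8

Unit 1 (silty sand): v = 0.525×0.0028/0.36 = 0.004083 m/d, t = 228/0.004083 = 55840 d
Unit 2 (medium sand): v = 21.7×0.0028/0.34 = 0.1787 m/d, t = 228/0.1787 = 1276 d
t(silty sand) / t(medium sand) = 55840/1276 = 43.8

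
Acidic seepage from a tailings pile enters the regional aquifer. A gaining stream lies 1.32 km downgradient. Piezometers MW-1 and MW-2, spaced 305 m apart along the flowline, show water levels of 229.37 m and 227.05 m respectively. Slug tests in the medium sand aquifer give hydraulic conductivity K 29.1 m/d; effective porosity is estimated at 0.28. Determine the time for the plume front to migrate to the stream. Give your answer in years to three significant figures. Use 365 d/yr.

Hydraulic gradient i = (229.37 − 227.05) / 305 = 2.32 / 305 = 0.007607
q = Ki = 29.1 × 0.007607 = 0.2214 m/d
Seepage velocity v = q / n = 0.2214 / 0.28 = 0.7905 m/d
L = 1.32 km = 1320 m
t = L / v = 1320 / 0.7905 = 1670 d
   = 1670 / 365 = 4.57 yr

4.57 years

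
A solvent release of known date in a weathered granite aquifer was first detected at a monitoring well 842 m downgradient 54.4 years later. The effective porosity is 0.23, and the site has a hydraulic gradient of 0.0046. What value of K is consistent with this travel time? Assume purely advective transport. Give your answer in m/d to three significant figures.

2.12 m/d

t = 54.4 years = 19860 d
v = L / t = 842 / 19860 = 0.04241 m/d
K = v · n / i = 0.04241 × 0.23 / 0.0046 = 2.12 m/d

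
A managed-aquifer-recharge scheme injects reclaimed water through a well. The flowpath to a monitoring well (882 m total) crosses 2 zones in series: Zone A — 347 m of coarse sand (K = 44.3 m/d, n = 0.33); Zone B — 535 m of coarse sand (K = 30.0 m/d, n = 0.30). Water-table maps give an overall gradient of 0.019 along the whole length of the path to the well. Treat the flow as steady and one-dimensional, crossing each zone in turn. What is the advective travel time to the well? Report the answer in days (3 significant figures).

421 days

Steady 1-D flow in series ⇒ the Darcy flux q is identical in every zone and the zone head losses add (resistances L/K in series).
Σ(L/K) = 347/44.3 + 535/30.0 = 7.833 + 17.83 = 25.67 d
K_eq = L_total / Σ(L/K) = 882 / 25.67 = 34.36 m/d
q = K_eq · i = 34.36 × 0.019 = 0.6529 m/d (same in every zone)
Zone A: v = q/n = 0.6529/0.33 = 1.979 m/d → t_A = 347/1.979 = 175.4 d
Zone B: v = q/n = 0.6529/0.30 = 2.176 m/d → t_B = 535/2.176 = 245.8 d
Total t = 175.4 + 245.8 = 421.2 d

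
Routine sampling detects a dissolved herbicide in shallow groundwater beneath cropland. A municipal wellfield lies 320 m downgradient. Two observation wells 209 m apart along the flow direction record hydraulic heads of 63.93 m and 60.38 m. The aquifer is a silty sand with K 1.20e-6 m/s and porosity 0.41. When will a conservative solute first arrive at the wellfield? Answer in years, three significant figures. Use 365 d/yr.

Hydraulic gradient i = (63.93 − 60.38) / 209 = 3.55 / 209 = 0.01699
K = 1.20e-6 m/s × 86400 s/d = 0.1037 m/d
q = Ki = 0.1037 × 0.01699 = 0.001761 m/d
v = Ki/n = 0.1037·0.01699/0.41 = 0.004295 m/d
t = L / v = 320 / 0.004295 = 74500 d
   = 74500 / 365 = 204 yr

204 years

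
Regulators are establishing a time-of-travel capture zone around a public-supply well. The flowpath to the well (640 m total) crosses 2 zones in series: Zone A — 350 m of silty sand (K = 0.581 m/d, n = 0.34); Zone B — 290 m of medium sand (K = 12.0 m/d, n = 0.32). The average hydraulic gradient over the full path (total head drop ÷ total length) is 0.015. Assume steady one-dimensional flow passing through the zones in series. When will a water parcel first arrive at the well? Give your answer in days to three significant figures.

13800 days

Continuity: the same q passes through each zone, so ΔH = q·Σ(L_j/K_j) — the zones act as resistances in series.
Σ(L/K) = 350/0.581 + 290/12.0 = 602.4 + 24.17 = 626.6 d
K_eq = L_total / Σ(L/K) = 640 / 626.6 = 1.021 m/d
q = K_eq · i = 1.021 × 0.015 = 0.01532 m/d (same in every zone)
Zone A: v = q/n = 0.01532/0.34 = 0.04506 m/d → t_A = 350/0.04506 = 7767 d
Zone B: v = q/n = 0.01532/0.32 = 0.04788 m/d → t_B = 290/0.04788 = 6057 d
Total t = 7767 + 6057 = 13820 d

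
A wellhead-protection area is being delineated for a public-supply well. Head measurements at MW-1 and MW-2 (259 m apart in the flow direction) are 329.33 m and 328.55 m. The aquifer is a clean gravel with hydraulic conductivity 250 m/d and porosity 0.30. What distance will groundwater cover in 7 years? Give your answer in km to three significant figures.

Hydraulic gradient i = (329.33 − 328.55) / 259 = 0.78 / 259 = 0.003012
Darcy flux q = K·i = 250 × 0.003012 = 0.7529 m/d
Seepage velocity v = q / n = 0.7529 / 0.30 = 2.510 m/d
T = 7 yr × 365 = 2555 d
L = v × T = 2.510 × 2555 = 6412 m
   = 6.41 km

6.41 km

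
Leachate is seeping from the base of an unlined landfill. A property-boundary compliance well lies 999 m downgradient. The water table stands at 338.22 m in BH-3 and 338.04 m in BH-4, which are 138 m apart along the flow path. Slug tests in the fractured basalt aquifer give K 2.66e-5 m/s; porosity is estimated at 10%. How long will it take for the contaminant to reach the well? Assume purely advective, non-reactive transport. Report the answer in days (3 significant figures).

Hydraulic gradient i = (338.22 − 338.04) / 138 = 0.18 / 138 = 0.001304
K = 2.66e-5 m/s × 86400 s/d = 2.298 m/d
Specific discharge q = 2.298 × 0.001304 = 0.002998 m/d
v_s = q/n_e = 0.002998/0.10 = 0.02998 m/d
t = L / v = 999 / 0.02998 = 33330 d

33300 days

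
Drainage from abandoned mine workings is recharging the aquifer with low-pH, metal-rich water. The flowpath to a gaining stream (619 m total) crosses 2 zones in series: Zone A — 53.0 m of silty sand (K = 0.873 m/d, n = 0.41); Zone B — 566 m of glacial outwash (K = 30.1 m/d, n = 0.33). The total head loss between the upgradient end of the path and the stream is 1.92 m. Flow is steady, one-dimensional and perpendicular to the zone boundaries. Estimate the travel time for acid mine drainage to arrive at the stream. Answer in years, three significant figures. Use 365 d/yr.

23.7 years

Continuity: the same q passes through each zone, so ΔH = q·Σ(L_j/K_j) — the zones act as resistances in series.
Σ(L/K) = 53.0/0.873 + 566/30.1 = 60.71 + 18.80 = 79.51 d
q = ΔH / Σ(L/K) = 1.92 / 79.51 = 0.02415 m/d (same in every zone)
Zone A: v = q/n = 0.02415/0.41 = 0.05889 m/d → t_A = 53.0/0.05889 = 899.9 d
Zone B: v = q/n = 0.02415/0.33 = 0.07317 m/d → t_B = 566/0.07317 = 7735 d
Total t = 899.9 + 7735 = 8635 d
   = 8635 / 365 = 23.7 yr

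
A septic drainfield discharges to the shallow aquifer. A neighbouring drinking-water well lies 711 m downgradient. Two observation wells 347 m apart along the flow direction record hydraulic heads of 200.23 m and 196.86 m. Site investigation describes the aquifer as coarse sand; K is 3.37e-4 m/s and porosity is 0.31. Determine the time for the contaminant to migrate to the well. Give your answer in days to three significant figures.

Hydraulic gradient i = (200.23 − 196.86) / 347 = 3.37 / 347 = 0.009712
K = 3.37e-4 m/s × 86400 s/d = 29.12 m/d
Specific discharge q = 29.12 × 0.009712 = 0.2828 m/d
Seepage velocity v = q / n = 0.2828 / 0.31 = 0.9122 m/d
t = L / v = 711 / 0.9122 = 779.4 d

779 days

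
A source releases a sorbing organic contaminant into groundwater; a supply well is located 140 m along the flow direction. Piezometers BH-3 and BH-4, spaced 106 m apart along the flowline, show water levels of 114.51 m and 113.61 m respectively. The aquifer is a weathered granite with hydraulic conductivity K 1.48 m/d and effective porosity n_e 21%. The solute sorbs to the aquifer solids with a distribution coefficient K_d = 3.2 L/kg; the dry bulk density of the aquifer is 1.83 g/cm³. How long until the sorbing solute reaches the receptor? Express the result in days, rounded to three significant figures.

Hydraulic gradient i = (114.51 − 113.61) / 106 = 0.90 / 106 = 0.008491
Darcy flux q = K·i = 1.48 × 0.008491 = 0.01257 m/d
v_s = q/n_e = 0.01257/0.21 = 0.05984 m/d
Retardation R = 1 + ρ_b·K_d/n = 1 + 1.83×3.2/0.21 = 28.89
Contaminant velocity v_c = v/R = 0.05984/28.89 = 0.002072 m/d
t = L/v_c = 140/0.002072 = 67580 d

67600 days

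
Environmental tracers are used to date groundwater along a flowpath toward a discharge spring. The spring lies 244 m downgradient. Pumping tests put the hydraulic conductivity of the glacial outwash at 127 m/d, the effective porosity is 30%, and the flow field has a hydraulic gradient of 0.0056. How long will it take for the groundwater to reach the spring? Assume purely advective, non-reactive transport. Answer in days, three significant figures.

103 days

Darcy flux q = K·i = 127 × 0.0056 = 0.7112 m/d
v_s = q/n_e = 0.7112/0.30 = 2.371 m/d
t = L / v = 244 / 2.371 = 102.9 d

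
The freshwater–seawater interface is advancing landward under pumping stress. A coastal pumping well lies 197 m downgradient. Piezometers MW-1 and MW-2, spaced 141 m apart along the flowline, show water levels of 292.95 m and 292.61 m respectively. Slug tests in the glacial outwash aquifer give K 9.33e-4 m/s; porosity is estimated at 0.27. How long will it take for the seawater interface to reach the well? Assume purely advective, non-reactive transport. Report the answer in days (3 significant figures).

274 days

Hydraulic gradient i = (292.95 − 292.61) / 141 = 0.34 / 141 = 0.002411
K = 9.33e-4 m/s × 86400 s/d = 80.61 m/d
q = Ki = 80.61 × 0.002411 = 0.1944 m/d
v = Ki/n = 80.61·0.002411/0.27 = 0.7199 m/d
t = L / v = 197 / 0.7199 = 273.6 d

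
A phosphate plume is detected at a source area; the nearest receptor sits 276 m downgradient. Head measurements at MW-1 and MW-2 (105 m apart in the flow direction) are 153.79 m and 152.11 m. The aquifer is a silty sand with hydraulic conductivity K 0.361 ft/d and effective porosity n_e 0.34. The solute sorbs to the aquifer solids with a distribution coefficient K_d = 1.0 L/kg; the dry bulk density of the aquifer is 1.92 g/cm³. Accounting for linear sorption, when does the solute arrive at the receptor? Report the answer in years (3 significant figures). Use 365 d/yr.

971 years

Hydraulic gradient i = (153.79 − 152.11) / 105 = 1.68 / 105 = 0.01600
K = 0.361 ft/d × 0.3048 = 0.1100 m/d
Darcy flux q = K·i = 0.1100 × 0.01600 = 0.001761 m/d
v = Ki/n = 0.1100·0.01600/0.34 = 0.005178 m/d
Retardation R = 1 + ρ_b·K_d/n = 1 + 1.92×1.0/0.34 = 6.647
Contaminant velocity v_c = v/R = 0.005178/6.647 = 7.790e-4 m/d
t = L/v_c = 276/7.790e-4 = 354300 d
   = 354300/365 = 971 yr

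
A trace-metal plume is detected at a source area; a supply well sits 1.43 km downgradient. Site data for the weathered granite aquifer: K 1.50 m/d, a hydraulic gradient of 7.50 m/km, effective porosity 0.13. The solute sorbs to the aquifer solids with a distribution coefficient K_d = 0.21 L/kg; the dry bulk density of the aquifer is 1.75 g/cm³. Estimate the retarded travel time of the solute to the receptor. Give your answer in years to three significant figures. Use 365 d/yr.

Specific discharge q = 1.50 × 0.0075 = 0.01125 m/d
Seepage velocity v = q / n = 0.01125 / 0.13 = 0.08654 m/d
Retardation R = 1 + ρ_b·K_d/n = 1 + 1.75×0.21/0.13 = 3.827
Contaminant velocity v_c = v/R = 0.08654/3.827 = 0.02261 m/d
L = 1.43 km = 1430 m
t = L/v_c = 1430/0.02261 = 63240 d
   = 63240/365 = 173 yr

173 years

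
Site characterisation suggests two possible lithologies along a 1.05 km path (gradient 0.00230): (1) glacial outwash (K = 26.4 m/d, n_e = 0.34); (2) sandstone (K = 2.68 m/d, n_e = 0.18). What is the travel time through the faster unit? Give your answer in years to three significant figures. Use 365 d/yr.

16.1 years

Unit 1 (glacial outwash): v = 26.4×0.0023/0.34 = 0.1786 m/d, t = 1050/0.1786 = 5879 d
Unit 2 (sandstone): v = 2.68×0.0023/0.18 = 0.03424 m/d, t = 1050/0.03424 = 30660 d
Faster: 5879 d / 365 = 16.1 yr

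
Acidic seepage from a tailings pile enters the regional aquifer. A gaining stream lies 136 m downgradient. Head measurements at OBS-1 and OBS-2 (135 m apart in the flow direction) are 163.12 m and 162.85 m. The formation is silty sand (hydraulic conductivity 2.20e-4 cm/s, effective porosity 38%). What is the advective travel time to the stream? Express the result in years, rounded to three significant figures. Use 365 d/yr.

372 years

Hydraulic gradient i = (163.12 − 162.85) / 135 = 0.27 / 135 = 0.002000
K = 2.20e-4 cm/s × 864 = 0.1901 m/d
Specific discharge q = 0.1901 × 0.002000 = 3.802e-4 m/d
v_s = q/n_e = 3.802e-4/0.38 = 0.001000 m/d
t = L / v = 136 / 0.001000 = 135900 d
   = 135900 / 365 = 372 yr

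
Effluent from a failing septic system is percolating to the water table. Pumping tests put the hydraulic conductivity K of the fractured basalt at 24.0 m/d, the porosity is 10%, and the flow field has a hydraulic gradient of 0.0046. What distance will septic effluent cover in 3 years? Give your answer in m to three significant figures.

1210 m

Specific discharge q = 24.0 × 0.0046 = 0.1104 m/d
Average linear velocity = 0.1104 / 0.10 = 1.104 m/d
T = 3 yr × 365 = 1095 d
L = v × T = 1.104 × 1095 = 1209 m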